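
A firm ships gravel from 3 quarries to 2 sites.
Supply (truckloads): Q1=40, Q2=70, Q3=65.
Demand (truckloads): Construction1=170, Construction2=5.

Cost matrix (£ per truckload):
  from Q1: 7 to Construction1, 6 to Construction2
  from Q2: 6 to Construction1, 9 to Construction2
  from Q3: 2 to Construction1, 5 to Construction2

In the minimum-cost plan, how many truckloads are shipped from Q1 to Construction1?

35

The minimum-cost plan:
  Q1->Construction1: 35 × £7 = £245
  Q1->Construction2: 5 × £6 = £30
  Q2->Construction1: 70 × £6 = £420
  Q3->Construction1: 65 × £2 = £130
Total cost = £825.
So Q1→Construction1 carries 35 truckloads.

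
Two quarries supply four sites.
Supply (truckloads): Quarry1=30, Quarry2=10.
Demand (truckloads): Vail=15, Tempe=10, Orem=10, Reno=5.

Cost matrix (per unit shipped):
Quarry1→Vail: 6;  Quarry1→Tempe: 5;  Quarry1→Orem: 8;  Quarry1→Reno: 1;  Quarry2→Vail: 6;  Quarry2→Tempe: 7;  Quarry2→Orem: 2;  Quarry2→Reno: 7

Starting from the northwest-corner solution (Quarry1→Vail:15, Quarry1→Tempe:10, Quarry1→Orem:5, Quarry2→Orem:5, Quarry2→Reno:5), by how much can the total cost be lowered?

Current plan cost = 15·6 + 10·5 + 5·8 + 5·2 + 5·7 = 225.
Optimal plan:
  Quarry1–Vail: 15 × 6 = 90
  Quarry1–Tempe: 10 × 5 = 50
  Quarry1–Reno: 5 × 1 = 5
  Quarry2–Orem: 10 × 2 = 20
Optimal cost = 165.
Saving = 225 − 165 = 60.

60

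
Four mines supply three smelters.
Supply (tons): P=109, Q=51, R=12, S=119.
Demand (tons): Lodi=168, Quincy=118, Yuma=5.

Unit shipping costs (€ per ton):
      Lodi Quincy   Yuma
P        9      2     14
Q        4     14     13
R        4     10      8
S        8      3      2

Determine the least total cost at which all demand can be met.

1347

A cheapest plan:
  P->Quincy: 109 × €2 = €218
  Q->Lodi: 51 × €4 = €204
  R->Lodi: 12 × €4 = €48
  S->Lodi: 105 × €8 = €840
  S->Quincy: 9 × €3 = €27
  S->Yuma: 5 × €2 = €10
Total = 218 + 204 + 48 + 840 + 27 + 10 = €1347.
(Supply check: P ships 109; Q ships 51; R ships 12; S ships 119.)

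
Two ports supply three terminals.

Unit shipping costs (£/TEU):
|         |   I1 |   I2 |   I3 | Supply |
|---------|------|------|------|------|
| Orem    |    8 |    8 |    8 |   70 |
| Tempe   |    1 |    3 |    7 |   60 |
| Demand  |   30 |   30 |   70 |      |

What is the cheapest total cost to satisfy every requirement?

Optimal allocation:
  Orem->I3: 70 × £8 = £560
  Tempe->I1: 30 × £1 = £30
  Tempe->I2: 30 × £3 = £90
Total = 560 + 30 + 90 = £680.

680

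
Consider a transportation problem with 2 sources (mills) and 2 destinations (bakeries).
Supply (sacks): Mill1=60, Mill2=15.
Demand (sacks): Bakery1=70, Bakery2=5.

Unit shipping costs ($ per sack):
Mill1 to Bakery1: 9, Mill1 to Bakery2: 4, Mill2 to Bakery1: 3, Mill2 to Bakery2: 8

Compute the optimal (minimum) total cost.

560

Optimal allocation:
  Mill1–Bakery1: 55 × $9 = $495
  Mill1–Bakery2: 5 × $4 = $20
  Mill2–Bakery1: 15 × $3 = $45
Total = 495 + 20 + 45 = $560.
(Supply check: Mill1 ships 60; Mill2 ships 15.)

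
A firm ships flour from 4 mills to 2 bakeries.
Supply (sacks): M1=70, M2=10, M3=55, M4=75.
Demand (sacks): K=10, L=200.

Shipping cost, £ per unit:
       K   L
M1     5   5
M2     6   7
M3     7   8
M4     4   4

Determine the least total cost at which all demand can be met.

1150

One minimum-cost allocation:
  M1 to L: 70 × £5 = £350
  M2 to L: 10 × £7 = £70
  M3 to K: 10 × £7 = £70
  M3 to L: 45 × £8 = £360
  M4 to L: 75 × £4 = £300
Total = 350 + 70 + 70 + 360 + 300 = £1150.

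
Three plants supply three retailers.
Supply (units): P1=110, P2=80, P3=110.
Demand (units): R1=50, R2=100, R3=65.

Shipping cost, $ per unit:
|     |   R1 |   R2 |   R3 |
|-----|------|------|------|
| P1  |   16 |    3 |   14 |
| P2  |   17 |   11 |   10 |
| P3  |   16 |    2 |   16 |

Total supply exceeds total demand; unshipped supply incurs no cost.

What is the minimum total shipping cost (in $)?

An optimal shipping plan:
  P1 to R1: 40 × $16 = $640
  P2 to R3: 65 × $10 = $650
  P3 to R1: 10 × $16 = $160
  P3 to R2: 100 × $2 = $200
Total = 640 + 650 + 160 + 200 = $1650.

1650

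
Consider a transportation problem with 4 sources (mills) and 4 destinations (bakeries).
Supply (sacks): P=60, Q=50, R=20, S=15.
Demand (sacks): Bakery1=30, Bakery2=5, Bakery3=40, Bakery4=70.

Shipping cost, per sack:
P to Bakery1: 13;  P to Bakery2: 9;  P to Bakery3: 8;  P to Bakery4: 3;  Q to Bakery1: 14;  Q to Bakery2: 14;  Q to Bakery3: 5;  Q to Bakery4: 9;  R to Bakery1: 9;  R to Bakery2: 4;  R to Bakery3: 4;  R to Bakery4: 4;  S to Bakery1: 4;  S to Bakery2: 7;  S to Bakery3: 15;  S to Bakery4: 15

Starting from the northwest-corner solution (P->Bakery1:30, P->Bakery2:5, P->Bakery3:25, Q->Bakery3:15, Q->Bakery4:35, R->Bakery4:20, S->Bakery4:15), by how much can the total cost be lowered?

Current plan cost = 30·13 + 5·9 + 25·8 + 15·5 + 35·9 + 20·4 + 15·15 = 1330.
Optimal plan:
  P→Bakery4: 60 × 3 = 180
  Q→Bakery3: 40 × 5 = 200
  Q→Bakery4: 10 × 9 = 90
  R→Bakery1: 15 × 9 = 135
  R→Bakery2: 5 × 4 = 20
  S→Bakery1: 15 × 4 = 60
Optimal cost = 685.
Saving = 1330 − 685 = 645.

645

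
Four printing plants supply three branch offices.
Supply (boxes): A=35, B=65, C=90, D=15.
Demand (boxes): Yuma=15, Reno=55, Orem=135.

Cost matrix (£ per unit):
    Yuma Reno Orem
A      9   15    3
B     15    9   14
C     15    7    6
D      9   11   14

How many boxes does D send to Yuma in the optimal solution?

Solving gives:
  A->Orem: 35 × £3 = £105
  B->Reno: 55 × £9 = £495
  B->Orem: 10 × £14 = £140
  C->Orem: 90 × £6 = £540
  D->Yuma: 15 × £9 = £135
Total cost = £1415.
So D→Yuma carries 15 boxes.

15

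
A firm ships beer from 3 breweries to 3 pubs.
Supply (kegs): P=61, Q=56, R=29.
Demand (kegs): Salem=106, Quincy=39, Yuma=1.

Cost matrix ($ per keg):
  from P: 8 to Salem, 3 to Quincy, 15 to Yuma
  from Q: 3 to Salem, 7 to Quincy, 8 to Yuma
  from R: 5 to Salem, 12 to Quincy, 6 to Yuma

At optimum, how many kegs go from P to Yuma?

The minimum-cost plan:
  P->Salem: 22 kegs
  P->Quincy: 39 kegs
  Q->Salem: 56 kegs
  R->Salem: 28 kegs
  R->Yuma: 1 kegs
Total cost = $607.
The route P→Yuma is not used.

0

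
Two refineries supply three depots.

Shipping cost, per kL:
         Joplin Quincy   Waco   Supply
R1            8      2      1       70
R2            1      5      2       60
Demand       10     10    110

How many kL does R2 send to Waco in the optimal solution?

50

The minimum-cost plan:
  R1->Quincy: 10 × 2 = 20
  R1->Waco: 60 × 1 = 60
  R2->Joplin: 10 × 1 = 10
  R2->Waco: 50 × 2 = 100
Total cost = 190.
So R2→Waco carries 50 kL.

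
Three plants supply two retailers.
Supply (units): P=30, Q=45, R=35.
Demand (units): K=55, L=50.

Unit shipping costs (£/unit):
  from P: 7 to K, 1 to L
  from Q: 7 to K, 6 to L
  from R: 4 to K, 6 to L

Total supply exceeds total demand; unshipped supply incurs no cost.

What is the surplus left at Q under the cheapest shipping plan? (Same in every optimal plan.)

Minimum-cost shipments:
  P->L: 30 × £1 = £30
  Q->K: 20 × £7 = £140
  Q->L: 20 × £6 = £120
  R->K: 35 × £4 = £140
Total cost = £430.
Q ships 40 of its 45, leaving 5.

5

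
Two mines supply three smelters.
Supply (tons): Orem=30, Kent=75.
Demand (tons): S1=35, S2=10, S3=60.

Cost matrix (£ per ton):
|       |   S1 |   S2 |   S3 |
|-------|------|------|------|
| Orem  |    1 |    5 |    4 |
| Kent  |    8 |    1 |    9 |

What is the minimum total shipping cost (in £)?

One minimum-cost allocation:
  Orem->S1: 30 × £1 = £30
  Kent->S1: 5 × £8 = £40
  Kent->S2: 10 × £1 = £10
  Kent->S3: 60 × £9 = £540
Total = 30 + 40 + 10 + 540 = £620.
(Supply check: Orem ships 30; Kent ships 75.)

620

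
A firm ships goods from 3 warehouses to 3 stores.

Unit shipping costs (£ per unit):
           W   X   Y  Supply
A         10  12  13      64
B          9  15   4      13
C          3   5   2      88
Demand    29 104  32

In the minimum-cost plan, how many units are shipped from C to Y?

19

Solving gives:
  A->X: 64 × £12 = £768
  B->Y: 13 × £4 = £52
  C->W: 29 × £3 = £87
  C->X: 40 × £5 = £200
  C->Y: 19 × £2 = £38
Total cost = £1145.
So C→Y carries 19 units.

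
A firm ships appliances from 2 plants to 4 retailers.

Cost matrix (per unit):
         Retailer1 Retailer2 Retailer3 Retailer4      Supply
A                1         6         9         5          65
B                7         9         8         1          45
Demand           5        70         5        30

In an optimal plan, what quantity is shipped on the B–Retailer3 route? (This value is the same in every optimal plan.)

Optimal shipments:
  A→Retailer1: 5 units
  A→Retailer2: 60 units
  B→Retailer2: 10 units
  B→Retailer3: 5 units
  B→Retailer4: 30 units
Total cost = 525.
So B→Retailer3 carries 5 units.

5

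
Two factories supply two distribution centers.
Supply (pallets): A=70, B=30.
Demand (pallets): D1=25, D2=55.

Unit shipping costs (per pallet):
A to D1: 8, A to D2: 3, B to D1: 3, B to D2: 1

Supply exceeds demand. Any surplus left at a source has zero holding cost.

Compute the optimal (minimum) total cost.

230

An optimal shipping plan:
  A→D2: 50 pallets
  B→D1: 25 pallets
  B→D2: 5 pallets
Total cost = 230.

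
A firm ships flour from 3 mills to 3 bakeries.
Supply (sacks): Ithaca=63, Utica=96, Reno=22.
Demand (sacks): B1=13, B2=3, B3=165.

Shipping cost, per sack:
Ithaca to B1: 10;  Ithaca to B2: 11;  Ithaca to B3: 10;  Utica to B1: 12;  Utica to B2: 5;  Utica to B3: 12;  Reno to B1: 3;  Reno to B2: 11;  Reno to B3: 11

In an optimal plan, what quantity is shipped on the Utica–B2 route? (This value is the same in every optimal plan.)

3

Optimal shipments:
  Ithaca to B3: 63 sacks
  Utica to B2: 3 sacks
  Utica to B3: 93 sacks
  Reno to B1: 13 sacks
  Reno to B3: 9 sacks
Total cost = 1899.
So Utica→B2 carries 3 sacks.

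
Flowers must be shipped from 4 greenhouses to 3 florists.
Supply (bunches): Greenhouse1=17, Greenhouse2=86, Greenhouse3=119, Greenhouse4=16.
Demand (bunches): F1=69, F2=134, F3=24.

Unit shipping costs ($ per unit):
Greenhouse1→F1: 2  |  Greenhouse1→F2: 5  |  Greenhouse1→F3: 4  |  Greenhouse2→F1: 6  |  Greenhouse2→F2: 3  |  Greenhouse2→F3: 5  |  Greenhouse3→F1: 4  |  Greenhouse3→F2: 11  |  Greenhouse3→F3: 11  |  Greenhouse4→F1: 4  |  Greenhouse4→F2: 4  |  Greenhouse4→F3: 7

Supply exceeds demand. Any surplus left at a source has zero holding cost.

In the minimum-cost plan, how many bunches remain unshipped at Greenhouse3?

11

Minimum-cost shipments:
  Greenhouse1→F3: 17 bunches
  Greenhouse2→F2: 86 bunches
  Greenhouse3→F1: 69 bunches
  Greenhouse3→F2: 32 bunches
  Greenhouse3→F3: 7 bunches
  Greenhouse4→F2: 16 bunches
Total cost = $1095.
Greenhouse3 ships 108 of its 119, leaving 11.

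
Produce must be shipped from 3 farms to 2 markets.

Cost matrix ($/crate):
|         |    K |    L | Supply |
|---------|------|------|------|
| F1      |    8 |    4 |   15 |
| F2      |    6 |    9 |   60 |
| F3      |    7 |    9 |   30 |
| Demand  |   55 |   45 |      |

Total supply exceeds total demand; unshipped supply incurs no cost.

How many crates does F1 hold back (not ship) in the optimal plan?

0

Minimum-cost shipments:
  F1→L: 15 × $4 = $60
  F2→K: 55 × $6 = $330
  F3→L: 30 × $9 = $270
Total cost = $660.
F1 ships 15 of its 15, leaving 0.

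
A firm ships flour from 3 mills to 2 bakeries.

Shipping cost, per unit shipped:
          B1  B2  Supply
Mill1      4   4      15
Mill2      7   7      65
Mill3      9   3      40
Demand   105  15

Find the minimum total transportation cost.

A cheapest plan:
  Mill1→B1: 15 × 4 = 60
  Mill2→B1: 65 × 7 = 455
  Mill3→B1: 25 × 9 = 225
  Mill3→B2: 15 × 3 = 45
Total = 60 + 455 + 225 + 45 = 785.

785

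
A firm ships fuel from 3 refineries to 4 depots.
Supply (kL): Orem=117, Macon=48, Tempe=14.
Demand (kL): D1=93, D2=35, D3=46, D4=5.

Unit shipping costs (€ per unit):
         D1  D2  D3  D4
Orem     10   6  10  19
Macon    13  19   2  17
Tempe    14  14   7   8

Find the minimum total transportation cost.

1314

An optimal shipping plan:
  Orem→D1: 82 × €10 = €820
  Orem→D2: 35 × €6 = €210
  Macon→D1: 2 × €13 = €26
  Macon→D3: 46 × €2 = €92
  Tempe→D1: 9 × €14 = €126
  Tempe→D4: 5 × €8 = €40
Total = 820 + 210 + 26 + 92 + 126 + 40 = €1314.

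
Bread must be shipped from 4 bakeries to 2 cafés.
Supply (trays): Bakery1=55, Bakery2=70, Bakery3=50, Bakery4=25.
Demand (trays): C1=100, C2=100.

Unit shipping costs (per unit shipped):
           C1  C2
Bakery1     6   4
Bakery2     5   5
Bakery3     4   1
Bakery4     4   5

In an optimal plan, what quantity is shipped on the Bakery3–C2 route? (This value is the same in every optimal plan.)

The minimum-cost plan:
  Bakery1–C1: 5 × 6 = 30
  Bakery1–C2: 50 × 4 = 200
  Bakery2–C1: 70 × 5 = 350
  Bakery3–C2: 50 × 1 = 50
  Bakery4–C1: 25 × 4 = 100
Total cost = 730.
So Bakery3→C2 carries 50 trays.

50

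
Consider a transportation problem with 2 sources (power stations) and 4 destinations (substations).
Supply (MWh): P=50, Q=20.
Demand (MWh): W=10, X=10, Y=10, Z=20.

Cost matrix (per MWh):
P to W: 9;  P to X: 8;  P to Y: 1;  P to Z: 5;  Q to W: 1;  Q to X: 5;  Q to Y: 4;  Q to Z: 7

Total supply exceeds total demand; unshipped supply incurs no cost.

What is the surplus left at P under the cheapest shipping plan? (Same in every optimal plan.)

20

An optimal plan:
  P–Y: 10 × 1 = 10
  P–Z: 20 × 5 = 100
  Q–W: 10 × 1 = 10
  Q–X: 10 × 5 = 50
Total cost = 170.
P ships 30 of its 50, leaving 20.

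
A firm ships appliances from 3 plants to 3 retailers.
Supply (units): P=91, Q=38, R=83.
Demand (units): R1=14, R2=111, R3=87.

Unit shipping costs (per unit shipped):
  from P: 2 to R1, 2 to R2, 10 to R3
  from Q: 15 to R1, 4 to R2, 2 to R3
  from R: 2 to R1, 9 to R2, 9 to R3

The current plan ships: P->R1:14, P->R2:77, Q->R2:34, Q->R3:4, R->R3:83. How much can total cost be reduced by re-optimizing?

166

Current plan cost = 14·2 + 77·2 + 34·4 + 4·2 + 83·9 = 1073.
Optimal plan:
  P→R2: 91 × 2 = 182
  Q→R3: 38 × 2 = 76
  R→R1: 14 × 2 = 28
  R→R2: 20 × 9 = 180
  R→R3: 49 × 9 = 441
Optimal cost = 907.
Saving = 1073 − 907 = 166.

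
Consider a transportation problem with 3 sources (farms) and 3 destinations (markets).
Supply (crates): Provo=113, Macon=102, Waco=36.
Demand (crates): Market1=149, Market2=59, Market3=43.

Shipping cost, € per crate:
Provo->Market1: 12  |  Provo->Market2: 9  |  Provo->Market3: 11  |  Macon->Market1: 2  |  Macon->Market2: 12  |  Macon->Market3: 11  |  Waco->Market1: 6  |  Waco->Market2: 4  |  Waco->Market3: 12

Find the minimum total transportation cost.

1556

Optimal allocation:
  Provo to Market1: 11 × €12 = €132
  Provo to Market2: 59 × €9 = €531
  Provo to Market3: 43 × €11 = €473
  Macon to Market1: 102 × €2 = €204
  Waco to Market1: 36 × €6 = €216
Total = 132 + 531 + 473 + 204 + 216 = €1556.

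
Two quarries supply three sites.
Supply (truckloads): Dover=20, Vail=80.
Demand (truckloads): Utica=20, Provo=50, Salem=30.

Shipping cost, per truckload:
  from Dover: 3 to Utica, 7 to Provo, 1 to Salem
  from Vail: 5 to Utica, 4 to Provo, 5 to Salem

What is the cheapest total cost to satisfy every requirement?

370

Optimal allocation:
  Dover→Salem: 20 × 1 = 20
  Vail→Utica: 20 × 5 = 100
  Vail→Provo: 50 × 4 = 200
  Vail→Salem: 10 × 5 = 50
Total = 20 + 100 + 200 + 50 = 370.
(Supply check: Dover ships 20; Vail ships 80.)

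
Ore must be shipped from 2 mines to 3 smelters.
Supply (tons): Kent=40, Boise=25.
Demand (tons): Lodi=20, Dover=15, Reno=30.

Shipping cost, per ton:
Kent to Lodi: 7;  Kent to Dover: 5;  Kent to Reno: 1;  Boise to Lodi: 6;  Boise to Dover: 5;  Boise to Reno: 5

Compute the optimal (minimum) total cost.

Optimal allocation:
  Kent->Dover: 10 tons
  Kent->Reno: 30 tons
  Boise->Lodi: 20 tons
  Boise->Dover: 5 tons
Total cost = 225.

225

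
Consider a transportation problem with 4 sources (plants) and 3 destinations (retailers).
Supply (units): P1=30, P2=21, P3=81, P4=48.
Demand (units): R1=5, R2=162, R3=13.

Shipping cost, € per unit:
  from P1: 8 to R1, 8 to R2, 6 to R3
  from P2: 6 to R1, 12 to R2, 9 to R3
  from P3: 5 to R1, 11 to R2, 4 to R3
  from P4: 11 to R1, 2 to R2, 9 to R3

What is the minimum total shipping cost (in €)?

One minimum-cost allocation:
  P1–R2: 30 × €8 = €240
  P2–R2: 21 × €12 = €252
  P3–R1: 5 × €5 = €25
  P3–R2: 63 × €11 = €693
  P3–R3: 13 × €4 = €52
  P4–R2: 48 × €2 = €96
Total = 240 + 252 + 25 + 693 + 52 + 96 = €1358.
(Supply check: P1 ships 30; P2 ships 21; P3 ships 81; P4 ships 48.)

1358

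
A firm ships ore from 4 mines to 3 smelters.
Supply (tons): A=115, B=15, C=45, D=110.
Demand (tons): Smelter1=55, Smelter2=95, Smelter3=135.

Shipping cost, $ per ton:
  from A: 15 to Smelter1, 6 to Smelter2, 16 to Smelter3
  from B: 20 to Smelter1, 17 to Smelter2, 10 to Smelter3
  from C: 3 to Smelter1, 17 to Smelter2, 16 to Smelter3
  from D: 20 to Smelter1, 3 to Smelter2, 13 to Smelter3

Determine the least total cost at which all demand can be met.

2595

An optimal shipping plan:
  A->Smelter1: 10 × $15 = $150
  A->Smelter2: 95 × $6 = $570
  A->Smelter3: 10 × $16 = $160
  B->Smelter3: 15 × $10 = $150
  C->Smelter1: 45 × $3 = $135
  D->Smelter3: 110 × $13 = $1430
Total = 150 + 570 + 160 + 150 + 135 + 1430 = $2595.
(Supply check: A ships 115; B ships 15; C ships 45; D ships 110.)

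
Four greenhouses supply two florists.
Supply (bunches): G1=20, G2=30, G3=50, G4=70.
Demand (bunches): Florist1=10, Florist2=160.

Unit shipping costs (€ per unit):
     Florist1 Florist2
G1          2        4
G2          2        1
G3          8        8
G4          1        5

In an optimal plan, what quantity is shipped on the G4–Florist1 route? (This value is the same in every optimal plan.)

Optimal shipments:
  G1->Florist2: 20 × €4 = €80
  G2->Florist2: 30 × €1 = €30
  G3->Florist2: 50 × €8 = €400
  G4->Florist1: 10 × €1 = €10
  G4->Florist2: 60 × €5 = €300
Total cost = €820.
So G4→Florist1 carries 10 bunches.

10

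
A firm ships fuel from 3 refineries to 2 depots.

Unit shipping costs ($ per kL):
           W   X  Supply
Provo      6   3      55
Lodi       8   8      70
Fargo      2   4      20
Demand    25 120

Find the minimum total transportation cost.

765

One minimum-cost allocation:
  Provo to X: 55 × $3 = $165
  Lodi to W: 5 × $8 = $40
  Lodi to X: 65 × $8 = $520
  Fargo to W: 20 × $2 = $40
Total = 165 + 40 + 520 + 40 = $765.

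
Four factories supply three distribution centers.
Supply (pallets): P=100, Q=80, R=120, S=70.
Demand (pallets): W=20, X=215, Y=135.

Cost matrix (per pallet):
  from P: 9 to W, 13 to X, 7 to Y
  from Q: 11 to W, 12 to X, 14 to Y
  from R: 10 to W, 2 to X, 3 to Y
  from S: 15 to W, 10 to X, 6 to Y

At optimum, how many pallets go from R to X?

The minimum-cost plan:
  P->W: 20 × 9 = 180
  P->Y: 80 × 7 = 560
  Q->X: 80 × 12 = 960
  R->X: 120 × 2 = 240
  S->X: 15 × 10 = 150
  S->Y: 55 × 6 = 330
Total cost = 2420.
So R→X carries 120 pallets.

120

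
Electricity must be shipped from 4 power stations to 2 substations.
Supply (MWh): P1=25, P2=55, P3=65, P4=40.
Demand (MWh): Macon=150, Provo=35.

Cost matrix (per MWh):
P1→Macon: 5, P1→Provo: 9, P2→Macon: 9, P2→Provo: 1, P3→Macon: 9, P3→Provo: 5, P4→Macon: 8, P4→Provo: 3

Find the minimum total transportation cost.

1245

One minimum-cost allocation:
  P1→Macon: 25 MWh
  P2→Macon: 20 MWh
  P2→Provo: 35 MWh
  P3→Macon: 65 MWh
  P4→Macon: 40 MWh
Total cost = 1245.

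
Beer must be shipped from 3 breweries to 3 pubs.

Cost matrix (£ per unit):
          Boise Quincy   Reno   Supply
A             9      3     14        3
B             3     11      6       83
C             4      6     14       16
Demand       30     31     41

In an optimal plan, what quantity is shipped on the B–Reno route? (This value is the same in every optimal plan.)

The minimum-cost plan:
  A–Quincy: 3 × £3 = £9
  B–Boise: 30 × £3 = £90
  B–Quincy: 12 × £11 = £132
  B–Reno: 41 × £6 = £246
  C–Quincy: 16 × £6 = £96
Total cost = £573.
So B→Reno carries 41 kegs.

41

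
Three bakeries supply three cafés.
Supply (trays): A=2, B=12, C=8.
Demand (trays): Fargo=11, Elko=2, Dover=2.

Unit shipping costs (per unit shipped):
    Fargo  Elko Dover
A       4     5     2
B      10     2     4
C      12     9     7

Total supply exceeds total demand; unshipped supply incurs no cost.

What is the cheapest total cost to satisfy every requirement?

112

A cheapest plan:
  A to Fargo: 2 × 4 = 8
  B to Fargo: 8 × 10 = 80
  B to Elko: 2 × 2 = 4
  B to Dover: 2 × 4 = 8
  C to Fargo: 1 × 12 = 12
Total = 8 + 80 + 4 + 8 + 12 = 112.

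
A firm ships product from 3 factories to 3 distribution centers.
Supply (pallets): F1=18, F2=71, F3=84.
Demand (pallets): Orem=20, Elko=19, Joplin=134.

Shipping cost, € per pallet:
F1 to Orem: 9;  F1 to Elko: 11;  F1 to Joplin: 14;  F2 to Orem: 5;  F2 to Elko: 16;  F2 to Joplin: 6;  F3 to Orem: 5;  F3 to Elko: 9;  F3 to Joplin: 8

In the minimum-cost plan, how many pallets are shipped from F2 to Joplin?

Optimal shipments:
  F1–Elko: 18 × €11 = €198
  F2–Joplin: 71 × €6 = €426
  F3–Orem: 20 × €5 = €100
  F3–Elko: 1 × €9 = €9
  F3–Joplin: 63 × €8 = €504
Total cost = €1237.
So F2→Joplin carries 71 pallets.

71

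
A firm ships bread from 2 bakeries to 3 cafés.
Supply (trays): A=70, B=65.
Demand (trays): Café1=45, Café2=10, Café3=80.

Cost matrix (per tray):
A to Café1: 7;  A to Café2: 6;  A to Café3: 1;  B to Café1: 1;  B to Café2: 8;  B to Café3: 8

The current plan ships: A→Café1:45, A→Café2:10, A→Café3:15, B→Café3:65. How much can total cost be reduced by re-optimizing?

635

Current plan cost = 45·7 + 10·6 + 15·1 + 65·8 = 910.
Optimal plan:
  A–Café3: 70 × 1 = 70
  B–Café1: 45 × 1 = 45
  B–Café2: 10 × 8 = 80
  B–Café3: 10 × 8 = 80
Optimal cost = 275.
Saving = 910 − 275 = 635.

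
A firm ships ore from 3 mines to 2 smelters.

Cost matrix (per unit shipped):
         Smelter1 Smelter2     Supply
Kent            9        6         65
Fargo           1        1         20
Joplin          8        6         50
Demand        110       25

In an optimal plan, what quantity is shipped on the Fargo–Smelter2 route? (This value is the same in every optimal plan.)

0

Optimal shipments:
  Kent–Smelter1: 40 × 9 = 360
  Kent–Smelter2: 25 × 6 = 150
  Fargo–Smelter1: 20 × 1 = 20
  Joplin–Smelter1: 50 × 8 = 400
Total cost = 930.
The route Fargo→Smelter2 is not used.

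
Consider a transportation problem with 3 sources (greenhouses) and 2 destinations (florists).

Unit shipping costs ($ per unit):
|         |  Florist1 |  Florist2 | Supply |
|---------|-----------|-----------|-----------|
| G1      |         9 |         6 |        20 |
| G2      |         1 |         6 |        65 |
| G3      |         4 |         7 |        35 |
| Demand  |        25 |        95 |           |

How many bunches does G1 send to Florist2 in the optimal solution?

Optimal shipments:
  G1–Florist2: 20 × $6 = $120
  G2–Florist1: 25 × $1 = $25
  G2–Florist2: 40 × $6 = $240
  G3–Florist2: 35 × $7 = $245
Total cost = $630.
So G1→Florist2 carries 20 bunches.

20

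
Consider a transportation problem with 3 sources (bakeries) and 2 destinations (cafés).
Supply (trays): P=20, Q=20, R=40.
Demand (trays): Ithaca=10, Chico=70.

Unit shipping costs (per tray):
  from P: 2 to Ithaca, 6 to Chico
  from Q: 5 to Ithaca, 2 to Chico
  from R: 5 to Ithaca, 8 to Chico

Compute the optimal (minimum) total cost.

440

A cheapest plan:
  P→Ithaca: 10 × 2 = 20
  P→Chico: 10 × 6 = 60
  Q→Chico: 20 × 2 = 40
  R→Chico: 40 × 8 = 320
Total = 20 + 60 + 40 + 320 = 440.
(Supply check: P ships 20; Q ships 20; R ships 40.)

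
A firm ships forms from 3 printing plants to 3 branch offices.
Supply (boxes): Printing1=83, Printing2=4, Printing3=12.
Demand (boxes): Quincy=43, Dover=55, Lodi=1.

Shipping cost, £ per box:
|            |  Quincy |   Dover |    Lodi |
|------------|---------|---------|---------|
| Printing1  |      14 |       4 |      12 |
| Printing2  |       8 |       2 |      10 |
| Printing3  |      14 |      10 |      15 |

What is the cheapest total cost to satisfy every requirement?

One minimum-cost allocation:
  Printing1->Quincy: 27 × £14 = £378
  Printing1->Dover: 55 × £4 = £220
  Printing1->Lodi: 1 × £12 = £12
  Printing2->Quincy: 4 × £8 = £32
  Printing3->Quincy: 12 × £14 = £168
Total = 378 + 220 + 12 + 32 + 168 = £810.
(Supply check: Printing1 ships 83; Printing2 ships 4; Printing3 ships 12.)

810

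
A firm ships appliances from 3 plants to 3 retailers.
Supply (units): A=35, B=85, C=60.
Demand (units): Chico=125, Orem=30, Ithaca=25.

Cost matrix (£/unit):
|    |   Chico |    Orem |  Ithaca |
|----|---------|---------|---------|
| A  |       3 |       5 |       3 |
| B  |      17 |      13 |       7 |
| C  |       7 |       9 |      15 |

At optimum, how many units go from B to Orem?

30

Solving gives:
  A–Chico: 35 units
  B–Chico: 30 units
  B–Orem: 30 units
  B–Ithaca: 25 units
  C–Chico: 60 units
Total cost = £1600.
So B→Orem carries 30 units.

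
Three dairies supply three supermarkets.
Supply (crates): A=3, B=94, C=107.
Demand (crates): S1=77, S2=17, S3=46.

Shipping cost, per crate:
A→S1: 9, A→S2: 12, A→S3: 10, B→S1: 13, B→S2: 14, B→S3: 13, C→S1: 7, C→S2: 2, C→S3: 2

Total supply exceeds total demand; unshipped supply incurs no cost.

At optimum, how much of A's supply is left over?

Minimum-cost shipments:
  A->S1: 3 crates
  B->S1: 30 crates
  C->S1: 44 crates
  C->S2: 17 crates
  C->S3: 46 crates
Total cost = 851.
A ships 3 of its 3, leaving 0.

0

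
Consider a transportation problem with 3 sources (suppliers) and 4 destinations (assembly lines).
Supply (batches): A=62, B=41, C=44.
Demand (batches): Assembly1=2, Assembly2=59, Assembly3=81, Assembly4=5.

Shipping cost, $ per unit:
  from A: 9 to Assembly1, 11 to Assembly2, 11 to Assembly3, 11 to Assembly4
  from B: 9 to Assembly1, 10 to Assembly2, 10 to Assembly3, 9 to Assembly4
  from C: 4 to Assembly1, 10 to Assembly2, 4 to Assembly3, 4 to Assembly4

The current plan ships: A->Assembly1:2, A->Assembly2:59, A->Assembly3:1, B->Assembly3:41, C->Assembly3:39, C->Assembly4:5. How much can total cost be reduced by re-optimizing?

Current plan cost = 2·9 + 59·11 + 1·11 + 41·10 + 39·4 + 5·4 = $1264.
Optimal plan:
  A→Assembly1: 2 × $9 = $18
  A→Assembly2: 59 × $11 = $649
  A→Assembly3: 1 × $11 = $11
  B→Assembly3: 36 × $10 = $360
  B→Assembly4: 5 × $9 = $45
  C→Assembly3: 44 × $4 = $176
Optimal cost = $1259.
Saving = 1264 − 1259 = $5.

5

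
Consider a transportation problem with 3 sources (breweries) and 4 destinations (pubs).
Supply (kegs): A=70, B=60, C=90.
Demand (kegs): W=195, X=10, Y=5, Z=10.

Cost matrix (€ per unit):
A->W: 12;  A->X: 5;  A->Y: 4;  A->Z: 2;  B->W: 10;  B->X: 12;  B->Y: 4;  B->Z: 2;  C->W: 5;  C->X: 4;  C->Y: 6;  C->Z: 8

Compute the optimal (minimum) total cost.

1680

Optimal allocation:
  A–W: 45 × €12 = €540
  A–X: 10 × €5 = €50
  A–Y: 5 × €4 = €20
  A–Z: 10 × €2 = €20
  B–W: 60 × €10 = €600
  C–W: 90 × €5 = €450
Total = 540 + 50 + 20 + 20 + 600 + 450 = €1680.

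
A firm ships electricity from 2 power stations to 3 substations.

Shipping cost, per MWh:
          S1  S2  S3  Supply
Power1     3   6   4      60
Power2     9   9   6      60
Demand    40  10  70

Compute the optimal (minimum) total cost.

A cheapest plan:
  Power1→S1: 40 × 3 = 120
  Power1→S2: 10 × 6 = 60
  Power1→S3: 10 × 4 = 40
  Power2→S3: 60 × 6 = 360
Total = 120 + 60 + 40 + 360 = 580.

580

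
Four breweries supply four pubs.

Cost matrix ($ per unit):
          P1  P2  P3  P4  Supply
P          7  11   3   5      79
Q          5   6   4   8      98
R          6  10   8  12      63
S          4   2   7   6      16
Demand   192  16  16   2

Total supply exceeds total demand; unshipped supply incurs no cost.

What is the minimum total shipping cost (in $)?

An optimal shipping plan:
  P->P1: 31 × $7 = $217
  P->P3: 16 × $3 = $48
  P->P4: 2 × $5 = $10
  Q->P1: 98 × $5 = $490
  R->P1: 63 × $6 = $378
  S->P2: 16 × $2 = $32
Total = 217 + 48 + 10 + 490 + 378 + 32 = $1175.

1175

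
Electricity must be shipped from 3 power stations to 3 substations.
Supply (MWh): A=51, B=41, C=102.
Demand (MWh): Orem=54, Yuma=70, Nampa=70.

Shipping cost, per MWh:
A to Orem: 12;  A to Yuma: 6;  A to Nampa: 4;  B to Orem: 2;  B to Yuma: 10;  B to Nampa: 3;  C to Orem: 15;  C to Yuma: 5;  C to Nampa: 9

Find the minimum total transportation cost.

1002

One minimum-cost allocation:
  A→Nampa: 51 × 4 = 204
  B→Orem: 41 × 2 = 82
  C→Orem: 13 × 15 = 195
  C→Yuma: 70 × 5 = 350
  C→Nampa: 19 × 9 = 171
Total = 204 + 82 + 195 + 350 + 171 = 1002.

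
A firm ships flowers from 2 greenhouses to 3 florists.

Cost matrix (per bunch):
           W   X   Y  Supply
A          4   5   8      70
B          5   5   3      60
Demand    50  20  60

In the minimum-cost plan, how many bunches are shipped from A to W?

Optimal shipments:
  A→W: 50 × 4 = 200
  A→X: 20 × 5 = 100
  B→Y: 60 × 3 = 180
Total cost = 480.
So A→W carries 50 bunches.

50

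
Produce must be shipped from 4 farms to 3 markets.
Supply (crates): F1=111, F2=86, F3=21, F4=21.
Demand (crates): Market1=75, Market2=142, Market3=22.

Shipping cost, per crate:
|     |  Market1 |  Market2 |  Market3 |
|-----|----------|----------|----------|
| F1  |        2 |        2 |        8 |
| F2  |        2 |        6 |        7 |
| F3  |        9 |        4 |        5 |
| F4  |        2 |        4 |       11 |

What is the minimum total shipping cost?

A cheapest plan:
  F1→Market2: 111 × 2 = 222
  F2→Market1: 75 × 2 = 150
  F2→Market3: 11 × 7 = 77
  F3→Market2: 10 × 4 = 40
  F3→Market3: 11 × 5 = 55
  F4→Market2: 21 × 4 = 84
Total = 222 + 150 + 77 + 40 + 55 + 84 = 628.
(Supply check: F1 ships 111; F2 ships 86; F3 ships 21; F4 ships 21.)

628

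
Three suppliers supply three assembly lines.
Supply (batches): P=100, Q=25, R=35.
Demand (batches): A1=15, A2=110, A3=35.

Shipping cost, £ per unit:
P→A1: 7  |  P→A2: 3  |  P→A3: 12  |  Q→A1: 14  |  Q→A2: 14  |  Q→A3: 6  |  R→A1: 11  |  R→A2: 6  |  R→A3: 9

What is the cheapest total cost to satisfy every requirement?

One minimum-cost allocation:
  P to A1: 15 batches
  P to A2: 85 batches
  Q to A3: 25 batches
  R to A2: 25 batches
  R to A3: 10 batches
Total cost = £750.
(Supply check: P ships 100; Q ships 25; R ships 35.)

750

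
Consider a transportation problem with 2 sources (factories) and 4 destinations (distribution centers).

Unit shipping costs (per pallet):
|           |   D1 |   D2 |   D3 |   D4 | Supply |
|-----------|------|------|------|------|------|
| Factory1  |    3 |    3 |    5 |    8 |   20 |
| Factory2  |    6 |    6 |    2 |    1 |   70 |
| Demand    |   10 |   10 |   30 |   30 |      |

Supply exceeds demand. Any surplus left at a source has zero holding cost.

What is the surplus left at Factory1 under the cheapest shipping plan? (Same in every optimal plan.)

Minimum-cost shipments:
  Factory1–D1: 10 pallets
  Factory1–D2: 10 pallets
  Factory2–D3: 30 pallets
  Factory2–D4: 30 pallets
Total cost = 150.
Factory1 ships 20 of its 20, leaving 0.

0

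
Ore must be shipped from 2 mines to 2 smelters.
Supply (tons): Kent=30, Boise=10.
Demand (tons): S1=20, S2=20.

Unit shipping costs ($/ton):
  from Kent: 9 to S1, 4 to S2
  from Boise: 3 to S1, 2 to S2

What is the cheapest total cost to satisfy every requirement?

200

A cheapest plan:
  Kent to S1: 10 × $9 = $90
  Kent to S2: 20 × $4 = $80
  Boise to S1: 10 × $3 = $30
Total = 90 + 80 + 30 = $200.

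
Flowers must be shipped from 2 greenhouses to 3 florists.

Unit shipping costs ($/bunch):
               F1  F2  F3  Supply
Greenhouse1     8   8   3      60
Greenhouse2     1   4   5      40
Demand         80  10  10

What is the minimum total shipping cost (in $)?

470

An optimal shipping plan:
  Greenhouse1→F1: 40 × $8 = $320
  Greenhouse1→F2: 10 × $8 = $80
  Greenhouse1→F3: 10 × $3 = $30
  Greenhouse2→F1: 40 × $1 = $40
Total = 320 + 80 + 30 + 40 = $470.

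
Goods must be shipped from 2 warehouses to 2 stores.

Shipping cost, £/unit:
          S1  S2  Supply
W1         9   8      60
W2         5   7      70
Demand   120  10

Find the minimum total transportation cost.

880

One minimum-cost allocation:
  W1→S1: 50 × £9 = £450
  W1→S2: 10 × £8 = £80
  W2→S1: 70 × £5 = £350
Total = 450 + 80 + 350 = £880.
(Supply check: W1 ships 60; W2 ships 70.)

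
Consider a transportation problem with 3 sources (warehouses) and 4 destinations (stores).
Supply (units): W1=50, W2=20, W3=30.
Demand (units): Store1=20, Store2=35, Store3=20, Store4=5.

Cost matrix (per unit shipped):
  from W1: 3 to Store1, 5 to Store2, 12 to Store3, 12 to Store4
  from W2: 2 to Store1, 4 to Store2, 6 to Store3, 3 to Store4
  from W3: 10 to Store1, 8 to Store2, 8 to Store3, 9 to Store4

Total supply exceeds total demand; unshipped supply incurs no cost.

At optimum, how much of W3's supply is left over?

An optimal plan:
  W1->Store1: 20 × 3 = 60
  W1->Store2: 30 × 5 = 150
  W2->Store2: 5 × 4 = 20
  W2->Store3: 10 × 6 = 60
  W2->Store4: 5 × 3 = 15
  W3->Store3: 10 × 8 = 80
Total cost = 385.
W3 ships 10 of its 30, leaving 20.

20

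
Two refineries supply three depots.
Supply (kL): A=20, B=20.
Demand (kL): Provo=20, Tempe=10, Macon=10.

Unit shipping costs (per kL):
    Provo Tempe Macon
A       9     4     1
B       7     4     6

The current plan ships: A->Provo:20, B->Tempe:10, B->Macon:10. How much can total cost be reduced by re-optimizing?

Current plan cost = 20·9 + 10·4 + 10·6 = 280.
Optimal plan:
  A to Tempe: 10 kL
  A to Macon: 10 kL
  B to Provo: 20 kL
Optimal cost = 190.
Saving = 280 − 190 = 90.

90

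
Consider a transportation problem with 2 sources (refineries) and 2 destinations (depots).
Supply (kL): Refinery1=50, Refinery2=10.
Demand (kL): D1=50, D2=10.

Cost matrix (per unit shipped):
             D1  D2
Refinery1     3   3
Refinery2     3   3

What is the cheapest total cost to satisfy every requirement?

180

A cheapest plan:
  Refinery1–D1: 40 × 3 = 120
  Refinery1–D2: 10 × 3 = 30
  Refinery2–D1: 10 × 3 = 30
Total = 120 + 30 + 30 = 180.
(Supply check: Refinery1 ships 50; Refinery2 ships 10.)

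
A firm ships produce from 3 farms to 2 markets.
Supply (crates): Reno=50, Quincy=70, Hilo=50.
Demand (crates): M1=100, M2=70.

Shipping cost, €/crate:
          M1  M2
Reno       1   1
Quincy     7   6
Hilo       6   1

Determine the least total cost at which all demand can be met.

A cheapest plan:
  Reno→M1: 50 × €1 = €50
  Quincy→M1: 50 × €7 = €350
  Quincy→M2: 20 × €6 = €120
  Hilo→M2: 50 × €1 = €50
Total = 50 + 350 + 120 + 50 = €570.

570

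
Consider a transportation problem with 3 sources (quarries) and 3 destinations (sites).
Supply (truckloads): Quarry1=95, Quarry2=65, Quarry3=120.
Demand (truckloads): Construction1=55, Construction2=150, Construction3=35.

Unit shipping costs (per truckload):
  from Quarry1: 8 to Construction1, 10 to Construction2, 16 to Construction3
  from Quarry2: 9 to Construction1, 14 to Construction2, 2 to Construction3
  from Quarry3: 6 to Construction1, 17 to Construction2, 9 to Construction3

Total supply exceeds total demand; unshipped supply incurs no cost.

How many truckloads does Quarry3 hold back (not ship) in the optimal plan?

40

An optimal plan:
  Quarry1 to Construction2: 95 truckloads
  Quarry2 to Construction2: 30 truckloads
  Quarry2 to Construction3: 35 truckloads
  Quarry3 to Construction1: 55 truckloads
  Quarry3 to Construction2: 25 truckloads
Total cost = 2195.
Quarry3 ships 80 of its 120, leaving 40.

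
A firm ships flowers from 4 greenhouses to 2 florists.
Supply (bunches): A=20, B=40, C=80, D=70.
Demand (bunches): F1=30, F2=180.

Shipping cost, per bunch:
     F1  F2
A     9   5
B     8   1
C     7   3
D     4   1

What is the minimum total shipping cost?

540

Optimal allocation:
  A→F2: 20 × 5 = 100
  B→F2: 40 × 1 = 40
  C→F2: 80 × 3 = 240
  D→F1: 30 × 4 = 120
  D→F2: 40 × 1 = 40
Total = 100 + 40 + 240 + 120 + 40 = 540.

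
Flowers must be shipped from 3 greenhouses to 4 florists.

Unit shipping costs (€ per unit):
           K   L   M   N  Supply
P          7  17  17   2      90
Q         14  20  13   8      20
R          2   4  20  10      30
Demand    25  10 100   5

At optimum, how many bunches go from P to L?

0

The minimum-cost plan:
  P→K: 5 × €7 = €35
  P→M: 80 × €17 = €1360
  P→N: 5 × €2 = €10
  Q→M: 20 × €13 = €260
  R→K: 20 × €2 = €40
  R→L: 10 × €4 = €40
Total cost = €1745.
The route P→L is not used.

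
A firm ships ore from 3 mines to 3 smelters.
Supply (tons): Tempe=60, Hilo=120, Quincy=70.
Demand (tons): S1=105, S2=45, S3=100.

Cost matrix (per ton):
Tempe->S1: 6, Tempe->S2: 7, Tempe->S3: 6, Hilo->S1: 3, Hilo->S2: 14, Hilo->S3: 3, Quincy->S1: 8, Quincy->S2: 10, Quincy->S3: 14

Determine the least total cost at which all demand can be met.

A cheapest plan:
  Tempe→S2: 45 × 7 = 315
  Tempe→S3: 15 × 6 = 90
  Hilo→S1: 35 × 3 = 105
  Hilo→S3: 85 × 3 = 255
  Quincy→S1: 70 × 8 = 560
Total = 315 + 90 + 105 + 255 + 560 = 1325.

1325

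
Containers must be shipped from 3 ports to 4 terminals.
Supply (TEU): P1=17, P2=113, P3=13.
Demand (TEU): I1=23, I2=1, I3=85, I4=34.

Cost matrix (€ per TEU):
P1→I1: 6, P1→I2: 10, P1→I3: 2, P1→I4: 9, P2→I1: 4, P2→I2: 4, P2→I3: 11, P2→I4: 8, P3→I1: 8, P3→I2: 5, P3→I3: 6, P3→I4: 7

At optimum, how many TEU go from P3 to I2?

Optimal shipments:
  P1->I3: 17 × €2 = €34
  P2->I1: 23 × €4 = €92
  P2->I2: 1 × €4 = €4
  P2->I3: 55 × €11 = €605
  P2->I4: 34 × €8 = €272
  P3->I3: 13 × €6 = €78
Total cost = €1085.
The route P3→I2 is not used.

0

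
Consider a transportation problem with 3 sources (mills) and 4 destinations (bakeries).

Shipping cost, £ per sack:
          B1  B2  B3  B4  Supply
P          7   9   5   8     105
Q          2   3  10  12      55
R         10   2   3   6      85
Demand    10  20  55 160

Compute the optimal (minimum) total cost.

One minimum-cost allocation:
  P–B4: 105 × £8 = £840
  Q–B1: 10 × £2 = £20
  Q–B2: 20 × £3 = £60
  Q–B4: 25 × £12 = £300
  R–B3: 55 × £3 = £165
  R–B4: 30 × £6 = £180
Total = 840 + 20 + 60 + 300 + 165 + 180 = £1565.
(Supply check: P ships 105; Q ships 55; R ships 85.)

1565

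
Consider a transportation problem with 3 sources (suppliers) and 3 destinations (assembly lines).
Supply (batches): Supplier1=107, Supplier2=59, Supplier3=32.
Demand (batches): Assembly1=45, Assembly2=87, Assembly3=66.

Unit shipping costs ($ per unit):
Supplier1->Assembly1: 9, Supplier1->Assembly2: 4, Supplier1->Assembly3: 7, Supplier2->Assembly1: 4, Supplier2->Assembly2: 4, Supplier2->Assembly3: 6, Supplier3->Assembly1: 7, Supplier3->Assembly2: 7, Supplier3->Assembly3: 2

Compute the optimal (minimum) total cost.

816

An optimal shipping plan:
  Supplier1→Assembly2: 87 × $4 = $348
  Supplier1→Assembly3: 20 × $7 = $140
  Supplier2→Assembly1: 45 × $4 = $180
  Supplier2→Assembly3: 14 × $6 = $84
  Supplier3→Assembly3: 32 × $2 = $64
Total = 348 + 140 + 180 + 84 + 64 = $816.
(Supply check: Supplier1 ships 107; Supplier2 ships 59; Supplier3 ships 32.)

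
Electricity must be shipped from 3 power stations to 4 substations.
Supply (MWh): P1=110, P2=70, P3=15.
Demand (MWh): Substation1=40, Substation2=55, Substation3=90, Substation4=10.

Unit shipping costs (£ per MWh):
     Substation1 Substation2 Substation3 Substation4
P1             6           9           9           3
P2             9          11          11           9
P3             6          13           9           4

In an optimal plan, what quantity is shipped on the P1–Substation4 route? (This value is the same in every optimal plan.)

The minimum-cost plan:
  P1→Substation1: 25 × £6 = £150
  P1→Substation2: 55 × £9 = £495
  P1→Substation3: 20 × £9 = £180
  P1→Substation4: 10 × £3 = £30
  P2→Substation3: 70 × £11 = £770
  P3→Substation1: 15 × £6 = £90
Total cost = £1715.
So P1→Substation4 carries 10 MWh.

10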